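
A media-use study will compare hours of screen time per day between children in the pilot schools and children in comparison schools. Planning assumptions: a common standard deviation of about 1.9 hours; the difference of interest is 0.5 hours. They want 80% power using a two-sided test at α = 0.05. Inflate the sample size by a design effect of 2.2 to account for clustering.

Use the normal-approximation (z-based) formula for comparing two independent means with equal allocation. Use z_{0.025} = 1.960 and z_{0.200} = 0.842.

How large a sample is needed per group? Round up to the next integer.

n = 499 per group

n = (z_{α/2} + z_β)² · (σ₁² + σ₂²) / δ²
  = (1.960 + 0.842)² · (2·1.9² = 7.22) / 0.5²
  = 7.8512 · 7.22 / 0.25
  = 226.74
Design effect: 2.2 × 226.74 = 498.83.
Round up → n = 499 per group.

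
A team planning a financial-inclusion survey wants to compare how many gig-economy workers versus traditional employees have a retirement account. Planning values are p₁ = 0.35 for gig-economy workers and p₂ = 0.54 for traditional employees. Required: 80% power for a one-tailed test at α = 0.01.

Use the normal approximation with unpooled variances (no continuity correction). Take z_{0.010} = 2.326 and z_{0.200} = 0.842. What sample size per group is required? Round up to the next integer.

n = 133 per group

n = (z_α + z_β)² · [p₁(1−p₁) + p₂(1−p₂)] / (p₁ − p₂)²
  = (2.326 + 0.842)² · (0.35·0.65 + 0.54·0.46) / (-0.19)²
  = (3.168)² · (0.2275 + 0.2484) / 0.0361
  = 10.0362 · 0.4759 / 0.0361
  = 132.31
Round up → n = 133 per group.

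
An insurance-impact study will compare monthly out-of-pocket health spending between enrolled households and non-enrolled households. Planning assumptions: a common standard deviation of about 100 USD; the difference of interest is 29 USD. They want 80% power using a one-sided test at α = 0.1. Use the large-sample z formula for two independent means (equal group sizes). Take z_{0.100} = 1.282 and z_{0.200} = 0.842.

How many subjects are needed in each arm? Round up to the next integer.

n = 108 per group

n = (z_α + z_β)² · (σ₁² + σ₂²) / δ²
  = (1.282 + 0.842)² · (2·100² = 20000) / 29²
  = 4.5114 · 20000 / 841
  = 107.29
Round up → n = 108 per group.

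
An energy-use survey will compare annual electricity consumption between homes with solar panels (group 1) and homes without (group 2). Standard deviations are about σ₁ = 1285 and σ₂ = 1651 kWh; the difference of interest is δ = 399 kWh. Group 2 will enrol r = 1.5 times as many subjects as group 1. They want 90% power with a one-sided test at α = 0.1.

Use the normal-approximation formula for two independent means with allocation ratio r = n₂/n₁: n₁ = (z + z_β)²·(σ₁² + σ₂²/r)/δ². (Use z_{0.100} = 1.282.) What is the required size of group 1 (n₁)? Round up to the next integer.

n₁ = 144

n₁ = (z_α + z_β)² · (σ₁² + σ₂²/r) / δ²
   = (1.282 + 1.282)² · (1285² + 1651²/1.5) / 399²
   = 6.5741 · (1651225 + 1817200.7) / 159201
   = 6.5741 · 3468425.7 / 159201
   = 143.23
Round up → n₁ = 144; n₂ = r·n₁ = 1.5 × 144 = 216.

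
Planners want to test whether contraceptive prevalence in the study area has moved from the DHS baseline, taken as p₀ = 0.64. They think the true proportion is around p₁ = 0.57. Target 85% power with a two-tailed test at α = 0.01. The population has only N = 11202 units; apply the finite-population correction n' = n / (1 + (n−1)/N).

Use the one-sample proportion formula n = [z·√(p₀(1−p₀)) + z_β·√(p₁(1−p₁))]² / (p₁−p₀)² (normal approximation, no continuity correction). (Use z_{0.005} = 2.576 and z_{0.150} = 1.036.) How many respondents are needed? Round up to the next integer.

n = [z_{α/2}·√(p₀q₀) + z_β·√(p₁q₁)]² / (p₁ − p₀)²
  = [2.576·√(0.64·0.36) + 1.036·√(0.57·0.43)]² / (-0.07)²
  = [2.576·0.4800 + 1.036·0.4951]² / 0.0049
  = [1.7494]² / 0.0049
  = 624.56
Finite-population correction (N = 11202): 624.56 / (1 + (624.56 − 1)/11202) = 591.62.
Round up → n = 592.

n = 592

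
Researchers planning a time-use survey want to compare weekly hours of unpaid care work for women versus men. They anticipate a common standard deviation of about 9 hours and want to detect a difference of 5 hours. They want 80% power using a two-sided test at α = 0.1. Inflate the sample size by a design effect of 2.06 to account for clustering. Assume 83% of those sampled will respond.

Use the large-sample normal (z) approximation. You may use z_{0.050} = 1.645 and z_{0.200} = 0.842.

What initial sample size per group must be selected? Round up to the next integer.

n = 100 per group

n = (z_{α/2} + z_β)² · (σ₁² + σ₂²) / δ²
  = (1.645 + 0.842)² · (2·9² = 162) / 5²
  = 6.1852 · 162 / 25
  = 40.08
Design effect: 2.06 × 40.08 = 82.56.
Adjust for 83% response: 82.56 / 0.83 = 99.48.
Round up → n = 100 per group.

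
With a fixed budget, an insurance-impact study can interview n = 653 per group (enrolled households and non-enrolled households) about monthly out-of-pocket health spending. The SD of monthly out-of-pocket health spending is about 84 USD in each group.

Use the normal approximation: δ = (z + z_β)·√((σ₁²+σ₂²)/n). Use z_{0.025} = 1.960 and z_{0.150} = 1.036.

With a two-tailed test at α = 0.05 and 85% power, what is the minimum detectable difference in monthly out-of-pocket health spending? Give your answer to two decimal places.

δ = (z_{α/2} + z_β) · √((σ₁²+σ₂²)/n)
  = (1.960 + 1.036) · √(14112/653)
  = 2.996 · √21.611
  = 2.996 · 4.6488
  = 13.9277

Minimum detectable difference ≈ 13.93 USD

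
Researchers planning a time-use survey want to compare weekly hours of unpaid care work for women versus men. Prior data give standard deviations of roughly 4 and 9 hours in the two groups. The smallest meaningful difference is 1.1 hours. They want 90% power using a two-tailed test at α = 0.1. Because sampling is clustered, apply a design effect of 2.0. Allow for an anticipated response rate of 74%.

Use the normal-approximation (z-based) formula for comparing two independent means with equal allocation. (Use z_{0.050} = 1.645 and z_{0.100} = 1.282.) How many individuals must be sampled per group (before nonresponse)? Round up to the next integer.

n = (z_{α/2} + z_β)² · (σ₁² + σ₂²) / δ²
  = (1.645 + 1.282)² · (4² + 9² = 97) / 1.1²
  = 8.5673 · 97 / 1.21
  = 686.80
Design effect: 2.0 × 686.80 = 1373.60.
Adjust for 74% response: 1373.60 / 0.74 = 1856.22.
Round up → n = 1857 per group.

n = 1857 per group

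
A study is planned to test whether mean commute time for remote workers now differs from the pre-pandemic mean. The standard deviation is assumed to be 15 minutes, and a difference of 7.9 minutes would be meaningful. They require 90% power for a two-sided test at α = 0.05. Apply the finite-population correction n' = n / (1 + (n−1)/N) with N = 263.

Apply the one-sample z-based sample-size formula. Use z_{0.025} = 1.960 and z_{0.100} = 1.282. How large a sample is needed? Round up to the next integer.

n = 34

n = (z_{α/2} + z_β)² · σ² / δ²
  = (1.960 + 1.282)² · 15² / 7.9²
  = 10.5106 · 225 / 62.41
  = 37.89
Finite-population correction (N = 263): 37.89 / (1 + (37.89 − 1)/263) = 33.23.
Round up → n = 34.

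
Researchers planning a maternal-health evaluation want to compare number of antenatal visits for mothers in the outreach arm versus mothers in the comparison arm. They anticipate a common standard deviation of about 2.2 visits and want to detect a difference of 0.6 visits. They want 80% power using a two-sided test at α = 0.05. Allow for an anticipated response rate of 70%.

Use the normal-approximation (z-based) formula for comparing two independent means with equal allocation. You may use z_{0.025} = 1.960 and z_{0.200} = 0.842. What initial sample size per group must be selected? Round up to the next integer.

n = (z_{α/2} + z_β)² · (σ₁² + σ₂²) / δ²
  = (1.960 + 0.842)² · (2·2.2² = 9.68) / 0.6²
  = 7.8512 · 9.68 / 0.36
  = 211.11
Adjust for 70% response: 211.11 / 0.70 = 301.59.
Round up → n = 302 per group.

n = 302 per group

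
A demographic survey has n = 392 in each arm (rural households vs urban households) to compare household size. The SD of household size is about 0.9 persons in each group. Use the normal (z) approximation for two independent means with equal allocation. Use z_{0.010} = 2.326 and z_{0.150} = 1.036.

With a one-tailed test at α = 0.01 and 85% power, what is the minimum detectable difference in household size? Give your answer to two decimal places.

Minimum detectable difference ≈ 0.22 persons

δ = (z_α + z_β) · √((σ₁²+σ₂²)/n)
  = (2.326 + 1.036) · √(1.62/392)
  = 3.362 · √0.00413
  = 3.362 · 0.0643
  = 0.2161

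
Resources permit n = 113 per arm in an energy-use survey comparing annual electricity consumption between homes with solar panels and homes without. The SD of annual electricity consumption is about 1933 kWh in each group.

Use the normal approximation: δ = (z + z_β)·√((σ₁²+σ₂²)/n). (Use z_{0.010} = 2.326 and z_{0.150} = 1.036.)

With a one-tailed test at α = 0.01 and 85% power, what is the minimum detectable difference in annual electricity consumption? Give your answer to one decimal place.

Minimum detectable difference ≈ 864.6 kWh

δ = (z_α + z_β) · √((σ₁²+σ₂²)/n)
  = (2.326 + 1.036) · √(7472978/113)
  = 3.362 · √66132.5
  = 3.362 · 257.1625
  = 864.5803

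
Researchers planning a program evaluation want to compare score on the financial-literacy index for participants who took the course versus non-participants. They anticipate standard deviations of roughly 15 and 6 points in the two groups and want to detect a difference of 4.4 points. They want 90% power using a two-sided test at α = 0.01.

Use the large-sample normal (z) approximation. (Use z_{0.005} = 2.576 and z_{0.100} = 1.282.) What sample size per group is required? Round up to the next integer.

n = 201 per group

n = (z_{α/2} + z_β)² · (σ₁² + σ₂²) / δ²
  = (2.576 + 1.282)² · (15² + 6² = 261) / 4.4²
  = 14.8842 · 261 / 19.36
  = 200.66
Round up → n = 201 per group.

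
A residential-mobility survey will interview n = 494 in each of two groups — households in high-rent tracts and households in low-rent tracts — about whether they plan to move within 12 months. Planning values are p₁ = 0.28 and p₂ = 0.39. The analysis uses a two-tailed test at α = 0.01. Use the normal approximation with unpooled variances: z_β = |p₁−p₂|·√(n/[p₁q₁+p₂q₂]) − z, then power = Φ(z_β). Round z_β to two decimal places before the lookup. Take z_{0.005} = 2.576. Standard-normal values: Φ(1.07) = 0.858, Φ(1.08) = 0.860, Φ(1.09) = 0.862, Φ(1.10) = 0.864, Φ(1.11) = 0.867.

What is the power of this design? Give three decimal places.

z_β = |p₁−p₂|·√(n/[p₁q₁+p₂q₂]) − z_{α/2}
    = 0.11 · √(494/0.4395) − 2.576
    = 0.11 · 33.5262 − 2.576
    = 3.6879 − 2.576 = 1.1119 → 1.11
Power = Φ(1.11) = 0.867.

Power ≈ 0.867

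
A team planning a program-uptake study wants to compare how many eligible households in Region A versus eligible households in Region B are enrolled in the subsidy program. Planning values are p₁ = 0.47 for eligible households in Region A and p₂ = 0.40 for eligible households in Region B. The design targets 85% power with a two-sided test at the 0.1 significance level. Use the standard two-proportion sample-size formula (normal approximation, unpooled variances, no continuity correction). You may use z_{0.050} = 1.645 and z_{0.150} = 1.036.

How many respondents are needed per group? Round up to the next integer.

n = 718 per group

n = (z_{α/2} + z_β)² · [p₁(1−p₁) + p₂(1−p₂)] / (p₁ − p₂)²
  = (1.645 + 1.036)² · (0.47·0.53 + 0.40·0.60) / (0.07)²
  = (2.681)² · (0.2491 + 0.2400) / 0.0049
  = 7.1878 · 0.4891 / 0.0049
  = 717.46
Round up → n = 718 per group.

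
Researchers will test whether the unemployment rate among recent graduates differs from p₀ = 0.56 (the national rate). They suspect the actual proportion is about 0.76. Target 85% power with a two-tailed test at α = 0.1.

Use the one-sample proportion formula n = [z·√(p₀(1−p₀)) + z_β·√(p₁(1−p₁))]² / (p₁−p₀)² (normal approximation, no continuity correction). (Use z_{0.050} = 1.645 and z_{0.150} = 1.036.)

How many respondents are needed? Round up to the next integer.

n = 40

n = [z_{α/2}·√(p₀q₀) + z_β·√(p₁q₁)]² / (p₁ − p₀)²
  = [1.645·√(0.56·0.44) + 1.036·√(0.76·0.24)]² / (0.20)²
  = [1.645·0.4964 + 1.036·0.4271]² / 0.0400
  = [1.2590]² / 0.0400
  = 39.63
Round up → n = 40.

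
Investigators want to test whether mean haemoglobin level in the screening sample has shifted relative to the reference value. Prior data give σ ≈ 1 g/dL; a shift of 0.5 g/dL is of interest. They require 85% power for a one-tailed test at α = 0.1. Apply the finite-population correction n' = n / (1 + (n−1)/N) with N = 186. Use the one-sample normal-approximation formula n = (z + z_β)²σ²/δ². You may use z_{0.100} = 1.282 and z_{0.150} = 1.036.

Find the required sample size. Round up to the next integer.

n = (z_α + z_β)² · σ² / δ²
  = (1.282 + 1.036)² · 1² / 0.5²
  = 5.3731 · 1 / 0.25
  = 21.49
Finite-population correction (N = 186): 21.49 / (1 + (21.49 − 1)/186) = 19.36.
Round up → n = 20.

n = 20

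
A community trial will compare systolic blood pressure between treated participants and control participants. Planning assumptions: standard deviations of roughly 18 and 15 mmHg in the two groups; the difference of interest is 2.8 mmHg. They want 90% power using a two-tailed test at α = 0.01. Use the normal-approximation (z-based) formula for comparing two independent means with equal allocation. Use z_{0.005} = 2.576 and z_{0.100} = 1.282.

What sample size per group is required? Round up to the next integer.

n = (z_{α/2} + z_β)² · (σ₁² + σ₂²) / δ²
  = (2.576 + 1.282)² · (18² + 15² = 549) / 2.8²
  = 14.8842 · 549 / 7.84
  = 1042.27
Round up → n = 1043 per group.

n = 1043 per group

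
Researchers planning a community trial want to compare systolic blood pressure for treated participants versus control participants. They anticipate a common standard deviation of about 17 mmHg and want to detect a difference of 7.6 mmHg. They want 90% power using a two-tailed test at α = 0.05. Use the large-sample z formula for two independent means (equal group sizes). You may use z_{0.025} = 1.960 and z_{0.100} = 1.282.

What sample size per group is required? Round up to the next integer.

n = 106 per group

n = (z_{α/2} + z_β)² · (σ₁² + σ₂²) / δ²
  = (1.960 + 1.282)² · (2·17² = 578) / 7.6²
  = 10.5106 · 578 / 57.76
  = 105.18
Round up → n = 106 per group.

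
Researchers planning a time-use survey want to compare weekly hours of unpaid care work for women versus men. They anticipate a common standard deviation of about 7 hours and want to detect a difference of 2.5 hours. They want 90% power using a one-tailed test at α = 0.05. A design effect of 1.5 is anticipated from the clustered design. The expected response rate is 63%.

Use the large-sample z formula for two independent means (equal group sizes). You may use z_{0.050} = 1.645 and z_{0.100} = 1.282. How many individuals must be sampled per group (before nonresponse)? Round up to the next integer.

n = 320 per group

n = (z_α + z_β)² · (σ₁² + σ₂²) / δ²
  = (1.645 + 1.282)² · (2·7² = 98) / 2.5²
  = 8.5673 · 98 / 6.25
  = 134.34
Design effect: 1.5 × 134.34 = 201.50.
Adjust for 63% response: 201.50 / 0.63 = 319.85.
Round up → n = 320 per group.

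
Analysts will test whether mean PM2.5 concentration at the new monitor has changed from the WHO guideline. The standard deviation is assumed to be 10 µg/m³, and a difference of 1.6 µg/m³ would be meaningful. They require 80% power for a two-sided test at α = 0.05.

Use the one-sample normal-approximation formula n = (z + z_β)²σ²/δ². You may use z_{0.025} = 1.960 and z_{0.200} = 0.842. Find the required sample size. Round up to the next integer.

n = (z_{α/2} + z_β)² · σ² / δ²
  = (1.960 + 0.842)² · 10² / 1.6²
  = 7.8512 · 100 / 2.56
  = 306.69
Round up → n = 307.

n = 307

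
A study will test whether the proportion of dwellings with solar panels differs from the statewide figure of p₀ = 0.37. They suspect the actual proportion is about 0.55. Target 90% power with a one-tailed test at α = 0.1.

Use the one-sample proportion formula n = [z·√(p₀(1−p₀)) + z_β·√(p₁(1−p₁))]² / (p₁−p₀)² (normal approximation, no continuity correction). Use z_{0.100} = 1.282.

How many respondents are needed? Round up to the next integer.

n = [z_α·√(p₀q₀) + z_β·√(p₁q₁)]² / (p₁ − p₀)²
  = [1.282·√(0.37·0.63) + 1.282·√(0.55·0.45)]² / (0.18)²
  = [1.282·0.4828 + 1.282·0.4975]² / 0.0324
  = [1.2567]² / 0.0324
  = 48.75
Round up → n = 49.

n = 49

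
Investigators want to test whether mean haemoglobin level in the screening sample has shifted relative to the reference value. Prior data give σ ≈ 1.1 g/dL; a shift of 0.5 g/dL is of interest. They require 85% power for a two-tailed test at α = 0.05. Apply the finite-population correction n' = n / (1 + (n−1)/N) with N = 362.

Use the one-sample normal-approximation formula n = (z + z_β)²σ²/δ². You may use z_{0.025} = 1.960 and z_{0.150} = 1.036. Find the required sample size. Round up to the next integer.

n = (z_{α/2} + z_β)² · σ² / δ²
  = (1.960 + 1.036)² · 1.1² / 0.5²
  = 8.9760 · 1.21 / 0.25
  = 43.44
Finite-population correction (N = 362): 43.44 / (1 + (43.44 − 1)/362) = 38.88.
Round up → n = 39.

n = 39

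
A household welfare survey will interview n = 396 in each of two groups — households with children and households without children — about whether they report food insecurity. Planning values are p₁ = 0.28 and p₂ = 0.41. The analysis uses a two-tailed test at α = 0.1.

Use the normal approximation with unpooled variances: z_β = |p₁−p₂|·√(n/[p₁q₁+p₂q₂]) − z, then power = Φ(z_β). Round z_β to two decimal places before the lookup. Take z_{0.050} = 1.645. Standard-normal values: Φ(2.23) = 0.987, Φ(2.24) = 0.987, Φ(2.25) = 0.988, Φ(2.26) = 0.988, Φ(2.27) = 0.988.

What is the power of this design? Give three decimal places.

Power ≈ 0.987

z_β = |p₁−p₂|·√(n/[p₁q₁+p₂q₂]) − z_{α/2}
    = 0.13 · √(396/0.4435) − 1.645
    = 0.13 · 29.8814 − 1.645
    = 3.8846 − 1.645 = 2.2396 → 2.24
Power = Φ(2.24) = 0.987.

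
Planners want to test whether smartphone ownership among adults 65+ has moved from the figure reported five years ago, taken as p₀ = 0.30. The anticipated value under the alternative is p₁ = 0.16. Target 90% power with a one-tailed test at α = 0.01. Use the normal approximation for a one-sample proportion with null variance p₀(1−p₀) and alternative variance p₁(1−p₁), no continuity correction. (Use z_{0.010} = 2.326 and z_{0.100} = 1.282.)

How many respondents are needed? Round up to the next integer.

n = [z_α·√(p₀q₀) + z_β·√(p₁q₁)]² / (p₁ − p₀)²
  = [2.326·√(0.30·0.70) + 1.282·√(0.16·0.84)]² / (-0.14)²
  = [2.326·0.4583 + 1.282·0.3666]² / 0.0196
  = [1.5359]² / 0.0196
  = 120.36
Round up → n = 121.

n = 121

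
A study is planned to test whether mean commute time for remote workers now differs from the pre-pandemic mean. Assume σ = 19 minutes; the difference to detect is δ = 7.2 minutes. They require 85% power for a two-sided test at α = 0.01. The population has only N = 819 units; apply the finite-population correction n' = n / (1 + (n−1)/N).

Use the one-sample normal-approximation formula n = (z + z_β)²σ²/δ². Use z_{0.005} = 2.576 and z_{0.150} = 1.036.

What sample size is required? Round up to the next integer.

n = (z_{α/2} + z_β)² · σ² / δ²
  = (2.576 + 1.036)² · 19² / 7.2²
  = 13.0465 · 361 / 51.84
  = 90.85
Finite-population correction (N = 819): 90.85 / (1 + (90.85 − 1)/819) = 81.87.
Round up → n = 82.

n = 82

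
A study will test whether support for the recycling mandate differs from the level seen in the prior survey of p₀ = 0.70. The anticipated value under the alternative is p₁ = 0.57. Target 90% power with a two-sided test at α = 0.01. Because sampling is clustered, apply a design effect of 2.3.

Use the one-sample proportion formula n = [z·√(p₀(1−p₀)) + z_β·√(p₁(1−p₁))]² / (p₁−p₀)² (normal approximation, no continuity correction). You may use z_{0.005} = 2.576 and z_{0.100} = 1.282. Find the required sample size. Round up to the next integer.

n = [z_{α/2}·√(p₀q₀) + z_β·√(p₁q₁)]² / (p₁ − p₀)²
  = [2.576·√(0.70·0.30) + 1.282·√(0.57·0.43)]² / (-0.13)²
  = [2.576·0.4583 + 1.282·0.4951]² / 0.0169
  = [1.8152]² / 0.0169
  = 194.96
Design effect: 2.3 × 194.96 = 448.40.
Round up → n = 449.

n = 449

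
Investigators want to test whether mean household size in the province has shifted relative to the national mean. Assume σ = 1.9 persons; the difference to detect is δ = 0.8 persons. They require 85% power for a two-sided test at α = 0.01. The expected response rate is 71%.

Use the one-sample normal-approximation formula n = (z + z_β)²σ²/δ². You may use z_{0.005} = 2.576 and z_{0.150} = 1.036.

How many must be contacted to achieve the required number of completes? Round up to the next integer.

n = 104

n = (z_{α/2} + z_β)² · σ² / δ²
  = (2.576 + 1.036)² · 1.9² / 0.8²
  = 13.0465 · 3.61 / 0.64
  = 73.59
Adjust for 71% response: 73.59 / 0.71 = 103.65.
Round up → n = 104.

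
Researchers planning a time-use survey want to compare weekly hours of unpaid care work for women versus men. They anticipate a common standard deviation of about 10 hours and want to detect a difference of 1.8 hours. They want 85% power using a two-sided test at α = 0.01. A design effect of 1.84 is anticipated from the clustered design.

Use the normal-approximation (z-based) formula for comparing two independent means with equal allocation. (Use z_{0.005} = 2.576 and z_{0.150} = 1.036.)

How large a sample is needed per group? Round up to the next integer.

n = (z_{α/2} + z_β)² · (σ₁² + σ₂²) / δ²
  = (2.576 + 1.036)² · (2·10² = 200) / 1.8²
  = 13.0465 · 200 / 3.24
  = 805.34
Design effect: 1.84 × 805.34 = 1481.83.
Round up → n = 1482 per group.

n = 1482 per group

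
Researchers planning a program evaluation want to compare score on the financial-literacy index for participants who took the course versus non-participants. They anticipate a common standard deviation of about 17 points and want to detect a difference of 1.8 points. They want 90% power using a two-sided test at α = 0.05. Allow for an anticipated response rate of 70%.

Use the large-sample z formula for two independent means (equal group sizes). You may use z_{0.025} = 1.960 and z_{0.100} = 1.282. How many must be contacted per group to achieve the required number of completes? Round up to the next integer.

n = (z_{α/2} + z_β)² · (σ₁² + σ₂²) / δ²
  = (1.960 + 1.282)² · (2·17² = 578) / 1.8²
  = 10.5106 · 578 / 3.24
  = 1875.03
Adjust for 70% response: 1875.03 / 0.70 = 2678.62.
Round up → n = 2679 per group.

n = 2679 per group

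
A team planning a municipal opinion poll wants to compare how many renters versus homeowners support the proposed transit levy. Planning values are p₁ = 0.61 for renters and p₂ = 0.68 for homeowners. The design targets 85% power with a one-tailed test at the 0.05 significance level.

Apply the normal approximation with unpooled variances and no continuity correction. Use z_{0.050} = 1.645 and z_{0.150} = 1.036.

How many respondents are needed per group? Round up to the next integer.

n = (z_α + z_β)² · [p₁(1−p₁) + p₂(1−p₂)] / (p₁ − p₂)²
  = (1.645 + 1.036)² · (0.61·0.39 + 0.68·0.32) / (-0.07)²
  = (2.681)² · (0.2379 + 0.2176) / 0.0049
  = 7.1878 · 0.4555 / 0.0049
  = 668.17
Round up → n = 669 per group.

n = 669 per group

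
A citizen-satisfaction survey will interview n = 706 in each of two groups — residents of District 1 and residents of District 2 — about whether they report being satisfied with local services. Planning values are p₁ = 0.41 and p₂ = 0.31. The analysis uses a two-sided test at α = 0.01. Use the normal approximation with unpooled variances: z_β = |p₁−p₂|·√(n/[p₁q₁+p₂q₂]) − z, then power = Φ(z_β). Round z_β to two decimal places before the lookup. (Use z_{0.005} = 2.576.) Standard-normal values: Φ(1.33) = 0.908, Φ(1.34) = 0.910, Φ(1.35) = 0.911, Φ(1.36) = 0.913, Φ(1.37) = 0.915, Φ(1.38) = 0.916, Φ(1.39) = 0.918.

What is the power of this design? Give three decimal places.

z_β = |p₁−p₂|·√(n/[p₁q₁+p₂q₂]) − z_{α/2}
    = 0.10 · √(706/0.4558) − 2.576
    = 0.10 · 39.3564 − 2.576
    = 3.9356 − 2.576 = 1.3596 → 1.36
Power = Φ(1.36) = 0.913.

Power ≈ 0.913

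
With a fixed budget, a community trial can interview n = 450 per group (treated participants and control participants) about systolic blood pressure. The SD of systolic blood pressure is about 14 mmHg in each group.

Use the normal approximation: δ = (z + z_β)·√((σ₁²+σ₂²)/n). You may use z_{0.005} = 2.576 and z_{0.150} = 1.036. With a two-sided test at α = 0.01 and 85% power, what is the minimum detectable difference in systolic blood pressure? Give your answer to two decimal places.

δ = (z_{α/2} + z_β) · √((σ₁²+σ₂²)/n)
  = (2.576 + 1.036) · √(392/450)
  = 3.612 · √0.87111
  = 3.612 · 0.9333
  = 3.3712

Minimum detectable difference ≈ 3.37 mmHg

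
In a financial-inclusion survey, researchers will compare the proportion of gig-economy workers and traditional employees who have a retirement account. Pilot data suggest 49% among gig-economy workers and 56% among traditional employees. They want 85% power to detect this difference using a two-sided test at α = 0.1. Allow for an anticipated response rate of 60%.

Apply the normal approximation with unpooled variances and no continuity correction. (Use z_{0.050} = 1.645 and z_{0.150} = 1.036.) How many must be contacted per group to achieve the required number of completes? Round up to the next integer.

n = (z_{α/2} + z_β)² · [p₁(1−p₁) + p₂(1−p₂)] / (p₁ − p₂)²
  = (1.645 + 1.036)² · (0.49·0.51 + 0.56·0.44) / (-0.07)²
  = (2.681)² · (0.2499 + 0.2464) / 0.0049
  = 7.1878 · 0.4963 / 0.0049
  = 728.02
Adjust for 60% response: 728.02 / 0.60 = 1213.36.
Round up → n = 1214 per group.

n = 1214 per group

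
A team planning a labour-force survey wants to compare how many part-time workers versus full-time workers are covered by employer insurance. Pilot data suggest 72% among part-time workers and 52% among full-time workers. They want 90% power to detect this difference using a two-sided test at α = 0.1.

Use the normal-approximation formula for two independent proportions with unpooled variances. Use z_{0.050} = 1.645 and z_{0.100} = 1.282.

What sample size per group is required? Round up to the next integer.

n = (z_{α/2} + z_β)² · [p₁(1−p₁) + p₂(1−p₂)] / (p₁ − p₂)²
  = (1.645 + 1.282)² · (0.72·0.28 + 0.52·0.48) / (0.20)²
  = (2.927)² · (0.2016 + 0.2496) / 0.0400
  = 8.5673 · 0.4512 / 0.0400
  = 96.64
Round up → n = 97 per group.

n = 97 per group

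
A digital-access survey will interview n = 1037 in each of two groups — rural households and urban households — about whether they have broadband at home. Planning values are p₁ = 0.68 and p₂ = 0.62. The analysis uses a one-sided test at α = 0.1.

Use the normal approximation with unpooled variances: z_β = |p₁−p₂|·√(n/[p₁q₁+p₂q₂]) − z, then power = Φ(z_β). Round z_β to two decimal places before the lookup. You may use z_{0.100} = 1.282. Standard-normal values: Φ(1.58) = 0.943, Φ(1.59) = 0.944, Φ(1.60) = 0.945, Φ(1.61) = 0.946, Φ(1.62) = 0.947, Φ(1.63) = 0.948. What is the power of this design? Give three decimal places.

z_β = |p₁−p₂|·√(n/[p₁q₁+p₂q₂]) − z_α
    = 0.06 · √(1037/0.4532) − 1.282
    = 0.06 · 47.8349 − 1.282
    = 2.8701 − 1.282 = 1.5881 → 1.59
Power = Φ(1.59) = 0.944.

Power ≈ 0.944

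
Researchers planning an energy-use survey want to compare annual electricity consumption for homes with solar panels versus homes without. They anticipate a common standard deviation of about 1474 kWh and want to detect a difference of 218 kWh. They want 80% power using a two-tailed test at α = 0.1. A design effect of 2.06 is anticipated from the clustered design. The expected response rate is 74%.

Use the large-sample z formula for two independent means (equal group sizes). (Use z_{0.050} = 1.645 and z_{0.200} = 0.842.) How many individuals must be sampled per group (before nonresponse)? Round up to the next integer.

n = 1575 per group

n = (z_{α/2} + z_β)² · (σ₁² + σ₂²) / δ²
  = (1.645 + 0.842)² · (2·1474² = 4345352) / 218²
  = 6.1852 · 4345352 / 47524
  = 565.54
Design effect: 2.06 × 565.54 = 1165.01.
Adjust for 74% response: 1165.01 / 0.74 = 1574.34.
Round up → n = 1575 per group.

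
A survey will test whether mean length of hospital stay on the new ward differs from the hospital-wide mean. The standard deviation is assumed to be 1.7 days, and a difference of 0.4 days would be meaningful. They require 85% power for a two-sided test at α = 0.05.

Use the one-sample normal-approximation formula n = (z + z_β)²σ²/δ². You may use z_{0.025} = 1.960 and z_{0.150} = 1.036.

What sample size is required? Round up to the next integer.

n = 163

n = (z_{α/2} + z_β)² · σ² / δ²
  = (1.960 + 1.036)² · 1.7² / 0.4²
  = 8.9760 · 2.89 / 0.16
  = 162.13
Round up → n = 163.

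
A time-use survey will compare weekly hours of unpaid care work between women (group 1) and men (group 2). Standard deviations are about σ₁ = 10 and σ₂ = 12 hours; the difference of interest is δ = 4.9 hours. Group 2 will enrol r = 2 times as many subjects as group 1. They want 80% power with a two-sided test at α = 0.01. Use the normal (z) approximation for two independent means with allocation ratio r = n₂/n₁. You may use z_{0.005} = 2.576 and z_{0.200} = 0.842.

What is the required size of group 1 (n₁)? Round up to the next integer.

n₁ = 84

n₁ = (z_{α/2} + z_β)² · (σ₁² + σ₂²/r) / δ²
   = (2.576 + 0.842)² · (10² + 12²/2) / 4.9²
   = 11.6827 · (100 + 72) / 24.01
   = 11.6827 · 172 / 24.01
   = 83.69
Round up → n₁ = 84; n₂ = r·n₁ = 2 × 84 = 168.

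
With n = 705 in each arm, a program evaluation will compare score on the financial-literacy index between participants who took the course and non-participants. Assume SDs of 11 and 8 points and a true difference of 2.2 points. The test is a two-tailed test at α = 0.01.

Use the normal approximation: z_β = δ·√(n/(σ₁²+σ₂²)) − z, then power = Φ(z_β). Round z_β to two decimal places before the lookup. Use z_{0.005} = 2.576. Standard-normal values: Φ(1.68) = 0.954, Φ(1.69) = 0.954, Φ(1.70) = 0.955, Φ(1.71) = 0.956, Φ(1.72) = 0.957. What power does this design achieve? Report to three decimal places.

Power ≈ 0.957

z_β = δ·√(n/(σ₁²+σ₂²)) − z_{α/2}
    = 2.2 · √(705/185) − 2.576
    = 2.2 · 1.95213 − 2.576
    = 4.2947 − 2.576 = 1.7187 → 1.72
Power = Φ(1.72) = 0.957.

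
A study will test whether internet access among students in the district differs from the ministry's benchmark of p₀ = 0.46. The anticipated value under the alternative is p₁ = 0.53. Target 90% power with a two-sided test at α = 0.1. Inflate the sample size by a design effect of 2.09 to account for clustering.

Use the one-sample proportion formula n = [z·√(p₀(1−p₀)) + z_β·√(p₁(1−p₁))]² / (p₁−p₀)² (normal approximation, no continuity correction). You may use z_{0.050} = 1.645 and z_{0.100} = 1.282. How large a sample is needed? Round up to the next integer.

n = 909

n = [z_{α/2}·√(p₀q₀) + z_β·√(p₁q₁)]² / (p₁ − p₀)²
  = [1.645·√(0.46·0.54) + 1.282·√(0.53·0.47)]² / (0.07)²
  = [1.645·0.4984 + 1.282·0.4991]² / 0.0049
  = [1.4597]² / 0.0049
  = 434.85
Design effect: 2.09 × 434.85 = 908.83.
Round up → n = 909.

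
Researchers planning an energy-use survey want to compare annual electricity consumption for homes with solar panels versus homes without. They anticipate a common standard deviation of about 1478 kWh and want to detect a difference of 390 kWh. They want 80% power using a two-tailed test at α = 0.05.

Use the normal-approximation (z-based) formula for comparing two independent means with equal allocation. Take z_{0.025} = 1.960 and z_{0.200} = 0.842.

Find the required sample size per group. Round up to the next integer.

n = (z_{α/2} + z_β)² · (σ₁² + σ₂²) / δ²
  = (1.960 + 0.842)² · (2·1478² = 4368968) / 390²
  = 7.8512 · 4368968 / 152100
  = 225.52
Round up → n = 226 per group.

n = 226 per group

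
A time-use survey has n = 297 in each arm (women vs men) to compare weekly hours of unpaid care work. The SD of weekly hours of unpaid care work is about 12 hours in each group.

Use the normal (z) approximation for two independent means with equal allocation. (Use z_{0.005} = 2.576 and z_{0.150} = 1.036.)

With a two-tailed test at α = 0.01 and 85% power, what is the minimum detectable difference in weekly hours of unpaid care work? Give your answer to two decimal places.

Minimum detectable difference ≈ 3.56 hours

δ = (z_{α/2} + z_β) · √((σ₁²+σ₂²)/n)
  = (2.576 + 1.036) · √(288/297)
  = 3.612 · √0.9697
  = 3.612 · 0.9847
  = 3.5569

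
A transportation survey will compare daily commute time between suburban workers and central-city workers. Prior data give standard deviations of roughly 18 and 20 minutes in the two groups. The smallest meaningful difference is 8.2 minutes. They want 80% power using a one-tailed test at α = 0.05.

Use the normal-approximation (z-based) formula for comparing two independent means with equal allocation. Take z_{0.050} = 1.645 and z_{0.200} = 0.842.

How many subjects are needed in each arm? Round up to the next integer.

n = (z_α + z_β)² · (σ₁² + σ₂²) / δ²
  = (1.645 + 0.842)² · (18² + 20² = 724) / 8.2²
  = 6.1852 · 724 / 67.24
  = 66.60
Round up → n = 67 per group.

n = 67 per group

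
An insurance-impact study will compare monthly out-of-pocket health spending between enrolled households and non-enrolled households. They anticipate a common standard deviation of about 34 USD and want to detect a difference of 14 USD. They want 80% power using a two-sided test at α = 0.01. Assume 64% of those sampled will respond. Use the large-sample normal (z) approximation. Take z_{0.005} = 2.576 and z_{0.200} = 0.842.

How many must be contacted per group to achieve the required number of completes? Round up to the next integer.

n = 216 per group

n = (z_{α/2} + z_β)² · (σ₁² + σ₂²) / δ²
  = (2.576 + 0.842)² · (2·34² = 2312) / 14²
  = 11.6827 · 2312 / 196
  = 137.81
Adjust for 64% response: 137.81 / 0.64 = 215.33.
Round up → n = 216 per group.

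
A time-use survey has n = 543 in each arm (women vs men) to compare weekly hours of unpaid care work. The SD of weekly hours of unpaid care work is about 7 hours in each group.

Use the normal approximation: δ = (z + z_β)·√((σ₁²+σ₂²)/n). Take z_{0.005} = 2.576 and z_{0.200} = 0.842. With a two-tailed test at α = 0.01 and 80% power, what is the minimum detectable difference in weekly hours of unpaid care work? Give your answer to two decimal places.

Minimum detectable difference ≈ 1.45 hours

δ = (z_{α/2} + z_β) · √((σ₁²+σ₂²)/n)
  = (2.576 + 0.842) · √(98/543)
  = 3.418 · √0.18048
  = 3.418 · 0.4248
  = 1.4521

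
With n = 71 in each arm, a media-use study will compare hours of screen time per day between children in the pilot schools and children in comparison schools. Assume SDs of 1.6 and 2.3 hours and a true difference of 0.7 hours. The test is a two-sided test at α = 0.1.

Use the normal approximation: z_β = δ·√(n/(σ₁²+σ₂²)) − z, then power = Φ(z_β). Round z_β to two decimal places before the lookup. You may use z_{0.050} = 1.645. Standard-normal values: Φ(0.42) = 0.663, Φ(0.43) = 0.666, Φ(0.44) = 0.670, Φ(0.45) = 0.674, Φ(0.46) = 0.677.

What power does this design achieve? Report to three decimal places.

z_β = δ·√(n/(σ₁²+σ₂²)) − z_{α/2}
    = 0.7 · √(71/7.85) − 1.645
    = 0.7 · 3.00742 − 1.645
    = 2.1052 − 1.645 = 0.4602 → 0.46
Power = Φ(0.46) = 0.677.

Power ≈ 0.677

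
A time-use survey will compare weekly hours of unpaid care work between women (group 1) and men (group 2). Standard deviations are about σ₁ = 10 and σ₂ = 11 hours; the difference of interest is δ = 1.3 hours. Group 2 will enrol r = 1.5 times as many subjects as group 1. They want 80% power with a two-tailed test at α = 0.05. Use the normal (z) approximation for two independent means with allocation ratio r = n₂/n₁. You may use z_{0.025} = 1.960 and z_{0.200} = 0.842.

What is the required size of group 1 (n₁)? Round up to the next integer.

n₁ = (z_{α/2} + z_β)² · (σ₁² + σ₂²/r) / δ²
   = (1.960 + 0.842)² · (10² + 11²/1.5) / 1.3²
   = 7.8512 · (100 + 80.6667) / 1.69
   = 7.8512 · 180.6667 / 1.69
   = 839.32
Round up → n₁ = 840; n₂ = r·n₁ = 1.5 × 840 = 1260.

n₁ = 840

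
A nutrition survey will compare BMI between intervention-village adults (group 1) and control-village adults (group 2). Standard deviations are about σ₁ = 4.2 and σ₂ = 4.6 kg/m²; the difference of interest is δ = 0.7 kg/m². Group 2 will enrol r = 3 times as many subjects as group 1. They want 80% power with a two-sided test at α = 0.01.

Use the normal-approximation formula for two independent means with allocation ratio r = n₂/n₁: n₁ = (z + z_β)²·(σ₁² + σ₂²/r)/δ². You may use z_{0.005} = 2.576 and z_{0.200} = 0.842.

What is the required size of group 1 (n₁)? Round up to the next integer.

n₁ = 589

n₁ = (z_{α/2} + z_β)² · (σ₁² + σ₂²/r) / δ²
   = (2.576 + 0.842)² · (4.2² + 4.6²/3) / 0.7²
   = 11.6827 · (17.64 + 7.0533) / 0.49
   = 11.6827 · 24.6933 / 0.49
   = 588.75
Round up → n₁ = 589; n₂ = r·n₁ = 3 × 589 = 1767.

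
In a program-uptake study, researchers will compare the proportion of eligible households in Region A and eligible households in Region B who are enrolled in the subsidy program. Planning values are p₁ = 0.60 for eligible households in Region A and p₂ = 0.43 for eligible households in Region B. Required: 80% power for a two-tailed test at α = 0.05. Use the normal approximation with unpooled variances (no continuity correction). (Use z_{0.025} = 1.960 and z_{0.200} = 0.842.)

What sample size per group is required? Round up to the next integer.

n = (z_{α/2} + z_β)² · [p₁(1−p₁) + p₂(1−p₂)] / (p₁ − p₂)²
  = (1.960 + 0.842)² · (0.60·0.40 + 0.43·0.57) / (0.17)²
  = (2.802)² · (0.2400 + 0.2451) / 0.0289
  = 7.8512 · 0.4851 / 0.0289
  = 131.79
Round up → n = 132 per group.

n = 132 per group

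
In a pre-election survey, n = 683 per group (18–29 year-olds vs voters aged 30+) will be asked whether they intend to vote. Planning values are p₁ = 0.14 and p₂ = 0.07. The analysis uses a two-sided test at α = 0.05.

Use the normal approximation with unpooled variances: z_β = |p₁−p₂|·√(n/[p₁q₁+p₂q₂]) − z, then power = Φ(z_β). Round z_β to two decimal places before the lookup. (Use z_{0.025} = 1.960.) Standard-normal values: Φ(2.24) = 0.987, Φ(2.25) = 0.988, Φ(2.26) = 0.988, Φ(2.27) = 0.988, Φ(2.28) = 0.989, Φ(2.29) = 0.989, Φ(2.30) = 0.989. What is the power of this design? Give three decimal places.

z_β = |p₁−p₂|·√(n/[p₁q₁+p₂q₂]) − z_{α/2}
    = 0.07 · √(683/0.1855) − 1.960
    = 0.07 · 60.6790 − 1.960
    = 4.2475 − 1.960 = 2.2875 → 2.29
Power = Φ(2.29) = 0.989.

Power ≈ 0.989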